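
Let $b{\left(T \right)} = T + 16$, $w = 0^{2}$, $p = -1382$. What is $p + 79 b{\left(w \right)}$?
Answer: $-118$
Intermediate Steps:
$w = 0$
$b{\left(T \right)} = 16 + T$
$p + 79 b{\left(w \right)} = -1382 + 79 \left(16 + 0\right) = -1382 + 79 \cdot 16 = -1382 + 1264 = -118$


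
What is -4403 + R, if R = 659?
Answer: -3744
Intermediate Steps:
-4403 + R = -4403 + 659 = -3744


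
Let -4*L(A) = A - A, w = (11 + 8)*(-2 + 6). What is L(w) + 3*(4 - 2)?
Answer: 6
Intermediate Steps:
w = 76 (w = 19*4 = 76)
L(A) = 0 (L(A) = -(A - A)/4 = -¼*0 = 0)
L(w) + 3*(4 - 2) = 0 + 3*(4 - 2) = 0 + 3*2 = 0 + 6 = 6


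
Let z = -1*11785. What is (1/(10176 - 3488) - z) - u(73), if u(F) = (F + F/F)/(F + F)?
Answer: 5753472457/488224 ≈ 11785.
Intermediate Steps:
z = -11785
u(F) = (1 + F)/(2*F) (u(F) = (F + 1)/((2*F)) = (1 + F)*(1/(2*F)) = (1 + F)/(2*F))
(1/(10176 - 3488) - z) - u(73) = (1/(10176 - 3488) - 1*(-11785)) - (1 + 73)/(2*73) = (1/6688 + 11785) - 74/(2*73) = (1/6688 + 11785) - 1*37/73 = 78818081/6688 - 37/73 = 5753472457/488224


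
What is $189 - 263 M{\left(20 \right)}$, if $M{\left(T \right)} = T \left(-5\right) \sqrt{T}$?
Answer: $189 + 52600 \sqrt{5} \approx 1.1781 \cdot 10^{5}$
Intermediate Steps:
$M{\left(T \right)} = - 5 T^{\frac{3}{2}}$ ($M{\left(T \right)} = - 5 T \sqrt{T} = - 5 T^{\frac{3}{2}}$)
$189 - 263 M{\left(20 \right)} = 189 - 263 \left(- 5 \cdot 20^{\frac{3}{2}}\right) = 189 - 263 \left(- 5 \cdot 40 \sqrt{5}\right) = 189 - 263 \left(- 200 \sqrt{5}\right) = 189 + 52600 \sqrt{5}$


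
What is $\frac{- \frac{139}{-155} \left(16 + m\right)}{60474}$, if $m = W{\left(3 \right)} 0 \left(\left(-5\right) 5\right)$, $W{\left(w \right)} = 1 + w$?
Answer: $\frac{1112}{4686735} \approx 0.00023727$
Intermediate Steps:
$m = 0$ ($m = \left(1 + 3\right) 0 \left(\left(-5\right) 5\right) = 4 \cdot 0 \left(-25\right) = 0 \left(-25\right) = 0$)
$\frac{- \frac{139}{-155} \left(16 + m\right)}{60474} = \frac{- \frac{139}{-155} \left(16 + 0\right)}{60474} = \left(-139\right) \left(- \frac{1}{155}\right) 16 \cdot \frac{1}{60474} = \frac{139}{155} \cdot 16 \cdot \frac{1}{60474} = \frac{2224}{155} \cdot \frac{1}{60474} = \frac{1112}{4686735}$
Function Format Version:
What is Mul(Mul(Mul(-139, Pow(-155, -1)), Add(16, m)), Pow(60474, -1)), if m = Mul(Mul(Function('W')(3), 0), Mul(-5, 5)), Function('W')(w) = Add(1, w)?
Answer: Rational(1112, 4686735) ≈ 0.00023727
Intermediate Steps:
m = 0 (m = Mul(Mul(Add(1, 3), 0), Mul(-5, 5)) = Mul(Mul(4, 0), -25) = Mul(0, -25) = 0)
Mul(Mul(Mul(-139, Pow(-155, -1)), Add(16, m)), Pow(60474, -1)) = Mul(Mul(Mul(-139, Pow(-155, -1)), Add(16, 0)), Pow(60474, -1)) = Mul(Mul(Mul(-139, Rational(-1, 155)), 16), Rational(1, 60474)) = Mul(Mul(Rational(139, 155), 16), Rational(1, 60474)) = Mul(Rational(2224, 155), Rational(1, 60474)) = Rational(1112, 4686735)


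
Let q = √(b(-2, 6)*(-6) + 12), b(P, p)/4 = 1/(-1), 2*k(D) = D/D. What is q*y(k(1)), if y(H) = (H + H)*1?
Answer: 6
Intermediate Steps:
k(D) = ½ (k(D) = (D/D)/2 = (½)*1 = ½)
b(P, p) = -4 (b(P, p) = 4/(-1) = 4*(-1) = -4)
q = 6 (q = √(-4*(-6) + 12) = √(24 + 12) = √36 = 6)
y(H) = 2*H (y(H) = (2*H)*1 = 2*H)
q*y(k(1)) = 6*(2*(½)) = 6*1 = 6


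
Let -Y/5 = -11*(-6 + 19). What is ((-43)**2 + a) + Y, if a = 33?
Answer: 2597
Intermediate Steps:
Y = 715 (Y = -(-55)*(-6 + 19) = -(-55)*13 = -5*(-143) = 715)
((-43)**2 + a) + Y = ((-43)**2 + 33) + 715 = (1849 + 33) + 715 = 1882 + 715 = 2597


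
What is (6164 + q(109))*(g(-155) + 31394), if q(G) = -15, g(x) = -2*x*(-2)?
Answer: 189229326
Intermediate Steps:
g(x) = 4*x
(6164 + q(109))*(g(-155) + 31394) = (6164 - 15)*(4*(-155) + 31394) = 6149*(-620 + 31394) = 6149*30774 = 189229326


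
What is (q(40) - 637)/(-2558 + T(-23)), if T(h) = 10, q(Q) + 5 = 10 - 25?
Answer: 657/2548 ≈ 0.25785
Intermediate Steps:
q(Q) = -20 (q(Q) = -5 + (10 - 25) = -5 - 15 = -20)
(q(40) - 637)/(-2558 + T(-23)) = (-20 - 637)/(-2558 + 10) = -657/(-2548) = -657*(-1/2548) = 657/2548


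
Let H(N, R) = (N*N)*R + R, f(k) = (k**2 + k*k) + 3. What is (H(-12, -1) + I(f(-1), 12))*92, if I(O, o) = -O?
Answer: -13800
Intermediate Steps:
f(k) = 3 + 2*k**2 (f(k) = (k**2 + k**2) + 3 = 2*k**2 + 3 = 3 + 2*k**2)
H(N, R) = R + R*N**2 (H(N, R) = N**2*R + R = R*N**2 + R = R + R*N**2)
(H(-12, -1) + I(f(-1), 12))*92 = (-(1 + (-12)**2) - (3 + 2*(-1)**2))*92 = (-(1 + 144) - (3 + 2*1))*92 = (-1*145 - (3 + 2))*92 = (-145 - 1*5)*92 = (-145 - 5)*92 = -150*92 = -13800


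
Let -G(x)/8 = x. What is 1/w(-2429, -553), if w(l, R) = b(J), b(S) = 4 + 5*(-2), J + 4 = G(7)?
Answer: -1/6 ≈ -0.16667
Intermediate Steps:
G(x) = -8*x
J = -60 (J = -4 - 8*7 = -4 - 56 = -60)
b(S) = -6 (b(S) = 4 - 10 = -6)
w(l, R) = -6
1/w(-2429, -553) = 1/(-6) = -1/6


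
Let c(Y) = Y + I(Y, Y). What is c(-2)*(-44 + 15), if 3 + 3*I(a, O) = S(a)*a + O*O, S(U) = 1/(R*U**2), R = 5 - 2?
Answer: 899/18 ≈ 49.944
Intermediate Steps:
R = 3
S(U) = 1/(3*U**2)
I(a, O) = -1 + O**2/3 + 1/(9*a) (I(a, O) = -1 + ((1/(3*a**2))*a + O*O)/3 = -1 + (1/(3*a) + O**2)/3 = -1 + (O**2 + 1/(3*a))/3 = -1 + (O**2/3 + 1/(9*a)) = -1 + O**2/3 + 1/(9*a))
c(Y) = -1 + Y + Y**2/3 + 1/(9*Y) (c(Y) = Y + (-1 + Y**2/3 + 1/(9*Y)) = -1 + Y + Y**2/3 + 1/(9*Y))
c(-2)*(-44 + 15) = (-1 - 2 + (1/3)*(-2)**2 + (1/9)/(-2))*(-44 + 15) = (-1 - 2 + (1/3)*4 + (1/9)*(-1/2))*(-29) = (-1 - 2 + 4/3 - 1/18)*(-29) = -31/18*(-29) = 899/18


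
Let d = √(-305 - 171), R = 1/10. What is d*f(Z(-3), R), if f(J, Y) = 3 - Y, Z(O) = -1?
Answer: 29*I*√119/5 ≈ 63.271*I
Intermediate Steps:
R = ⅒ ≈ 0.10000
d = 2*I*√119 (d = √(-476) = 2*I*√119 ≈ 21.817*I)
d*f(Z(-3), R) = (2*I*√119)*(3 - 1*⅒) = (2*I*√119)*(3 - ⅒) = (2*I*√119)*(29/10) = 29*I*√119/5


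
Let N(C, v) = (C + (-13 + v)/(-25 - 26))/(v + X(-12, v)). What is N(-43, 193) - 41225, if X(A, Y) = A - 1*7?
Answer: -121944341/2958 ≈ -41225.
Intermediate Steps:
X(A, Y) = -7 + A (X(A, Y) = A - 7 = -7 + A)
N(C, v) = (13/51 + C - v/51)/(-19 + v) (N(C, v) = (C + (-13 + v)/(-25 - 26))/(v + (-7 - 12)) = (C + (-13 + v)/(-51))/(v - 19) = (C + (-13 + v)*(-1/51))/(-19 + v) = (C + (13/51 - v/51))/(-19 + v) = (13/51 + C - v/51)/(-19 + v))
N(-43, 193) - 41225 = (13 - 1*193 + 51*(-43))/(51*(-19 + 193)) - 41225 = (1/51)*(13 - 193 - 2193)/174 - 41225 = (1/51)*(1/174)*(-2373) - 41225 = -791/2958 - 41225 = -121944341/2958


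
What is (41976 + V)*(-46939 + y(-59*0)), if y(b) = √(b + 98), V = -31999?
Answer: -468310403 + 69839*√2 ≈ -4.6821e+8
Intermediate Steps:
y(b) = √(98 + b)
(41976 + V)*(-46939 + y(-59*0)) = (41976 - 31999)*(-46939 + √(98 - 59*0)) = 9977*(-46939 + √(98 + 0)) = 9977*(-46939 + √98) = 9977*(-46939 + 7*√2) = -468310403 + 69839*√2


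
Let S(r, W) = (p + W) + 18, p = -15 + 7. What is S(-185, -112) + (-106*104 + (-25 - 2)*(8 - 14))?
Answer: -10964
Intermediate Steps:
p = -8
S(r, W) = 10 + W (S(r, W) = (-8 + W) + 18 = 10 + W)
S(-185, -112) + (-106*104 + (-25 - 2)*(8 - 14)) = (10 - 112) + (-106*104 + (-25 - 2)*(8 - 14)) = -102 + (-11024 - 27*(-6)) = -102 + (-11024 + 162) = -102 - 10862 = -10964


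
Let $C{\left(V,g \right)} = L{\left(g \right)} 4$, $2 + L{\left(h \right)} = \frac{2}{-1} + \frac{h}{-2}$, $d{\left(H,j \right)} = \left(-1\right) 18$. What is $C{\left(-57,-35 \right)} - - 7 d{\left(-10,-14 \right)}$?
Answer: $-72$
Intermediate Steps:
$d{\left(H,j \right)} = -18$
$L{\left(h \right)} = -4 - \frac{h}{2}$ ($L{\left(h \right)} = -2 + \left(\frac{2}{-1} + \frac{h}{-2}\right) = -2 + \left(2 \left(-1\right) + h \left(- \frac{1}{2}\right)\right) = -2 - \left(2 + \frac{h}{2}\right) = -4 - \frac{h}{2}$)
$C{\left(V,g \right)} = -16 - 2 g$ ($C{\left(V,g \right)} = \left(-4 - \frac{g}{2}\right) 4 = -16 - 2 g$)
$C{\left(-57,-35 \right)} - - 7 d{\left(-10,-14 \right)} = \left(-16 - -70\right) - \left(-7\right) \left(-18\right) = \left(-16 + 70\right) - 126 = 54 - 126 = -72$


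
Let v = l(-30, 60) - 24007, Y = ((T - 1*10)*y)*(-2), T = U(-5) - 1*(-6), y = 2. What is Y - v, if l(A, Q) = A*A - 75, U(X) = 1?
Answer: 23194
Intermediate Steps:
T = 7 (T = 1 - 1*(-6) = 1 + 6 = 7)
Y = 12 (Y = ((7 - 1*10)*2)*(-2) = ((7 - 10)*2)*(-2) = -3*2*(-2) = -6*(-2) = 12)
l(A, Q) = -75 + A² (l(A, Q) = A² - 75 = -75 + A²)
v = -23182 (v = (-75 + (-30)²) - 24007 = (-75 + 900) - 24007 = 825 - 24007 = -23182)
Y - v = 12 - 1*(-23182) = 12 + 23182 = 23194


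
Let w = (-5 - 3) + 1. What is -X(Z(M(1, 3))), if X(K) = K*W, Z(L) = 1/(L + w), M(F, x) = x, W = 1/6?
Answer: 1/24 ≈ 0.041667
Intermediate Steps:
W = ⅙ ≈ 0.16667
w = -7 (w = -8 + 1 = -7)
Z(L) = 1/(-7 + L) (Z(L) = 1/(L - 7) = 1/(-7 + L))
X(K) = K/6 (X(K) = K*(⅙) = K/6)
-X(Z(M(1, 3))) = -1/(6*(-7 + 3)) = -1/(6*(-4)) = -(-1)/(6*4) = -1*(-1/24) = 1/24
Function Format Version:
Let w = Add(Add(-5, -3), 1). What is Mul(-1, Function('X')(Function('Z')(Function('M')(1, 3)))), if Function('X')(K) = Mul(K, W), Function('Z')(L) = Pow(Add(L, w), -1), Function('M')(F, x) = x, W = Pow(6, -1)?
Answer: Rational(1, 24) ≈ 0.041667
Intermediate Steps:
W = Rational(1, 6) ≈ 0.16667
w = -7 (w = Add(-8, 1) = -7)
Function('Z')(L) = Pow(Add(-7, L), -1) (Function('Z')(L) = Pow(Add(L, -7), -1) = Pow(Add(-7, L), -1))
Function('X')(K) = Mul(Rational(1, 6), K) (Function('X')(K) = Mul(K, Rational(1, 6)) = Mul(Rational(1, 6), K))
Mul(-1, Function('X')(Function('Z')(Function('M')(1, 3)))) = Mul(-1, Mul(Rational(1, 6), Pow(Add(-7, 3), -1))) = Mul(-1, Mul(Rational(1, 6), Pow(-4, -1))) = Mul(-1, Mul(Rational(1, 6), Rational(-1, 4))) = Mul(-1, Rational(-1, 24)) = Rational(1, 24)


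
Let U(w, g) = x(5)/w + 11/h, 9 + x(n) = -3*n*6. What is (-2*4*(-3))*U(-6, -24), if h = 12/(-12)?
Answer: 132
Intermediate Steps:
x(n) = -9 - 18*n (x(n) = -9 - 3*n*6 = -9 - 18*n)
h = -1 (h = 12*(-1/12) = -1)
U(w, g) = -11 - 99/w (U(w, g) = (-9 - 18*5)/w + 11/(-1) = (-9 - 90)/w + 11*(-1) = -99/w - 11 = -11 - 99/w)
(-2*4*(-3))*U(-6, -24) = (-2*4*(-3))*(-11 - 99/(-6)) = (-8*(-3))*(-11 - 99*(-⅙)) = 24*(-11 + 33/2) = 24*(11/2) = 132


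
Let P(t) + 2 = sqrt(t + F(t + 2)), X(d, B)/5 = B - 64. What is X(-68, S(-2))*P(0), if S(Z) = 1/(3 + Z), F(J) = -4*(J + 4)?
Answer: 630 - 630*I*sqrt(6) ≈ 630.0 - 1543.2*I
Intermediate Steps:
F(J) = -16 - 4*J (F(J) = -4*(4 + J) = -16 - 4*J)
X(d, B) = -320 + 5*B (X(d, B) = 5*(B - 64) = 5*(-64 + B) = -320 + 5*B)
P(t) = -2 + sqrt(-24 - 3*t) (P(t) = -2 + sqrt(t + (-16 - 4*(t + 2))) = -2 + sqrt(t + (-16 - 4*(2 + t))) = -2 + sqrt(t + (-16 + (-8 - 4*t))) = -2 + sqrt(t + (-24 - 4*t)) = -2 + sqrt(-24 - 3*t))
X(-68, S(-2))*P(0) = (-320 + 5/(3 - 2))*(-2 + sqrt(-24 - 3*0)) = (-320 + 5/1)*(-2 + sqrt(-24 + 0)) = (-320 + 5*1)*(-2 + sqrt(-24)) = (-320 + 5)*(-2 + 2*I*sqrt(6)) = -315*(-2 + 2*I*sqrt(6)) = 630 - 630*I*sqrt(6)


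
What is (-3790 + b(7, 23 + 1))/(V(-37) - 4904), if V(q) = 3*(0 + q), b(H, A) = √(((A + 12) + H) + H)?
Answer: 758/1003 - √2/1003 ≈ 0.75432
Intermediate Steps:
b(H, A) = √(12 + A + 2*H) (b(H, A) = √(((12 + A) + H) + H) = √((12 + A + H) + H) = √(12 + A + 2*H))
V(q) = 3*q
(-3790 + b(7, 23 + 1))/(V(-37) - 4904) = (-3790 + √(12 + (23 + 1) + 2*7))/(3*(-37) - 4904) = (-3790 + √(12 + 24 + 14))/(-111 - 4904) = (-3790 + √50)/(-5015) = (-3790 + 5*√2)*(-1/5015) = 758/1003 - √2/1003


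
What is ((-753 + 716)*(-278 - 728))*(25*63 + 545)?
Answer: 78910640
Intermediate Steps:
((-753 + 716)*(-278 - 728))*(25*63 + 545) = (-37*(-1006))*(1575 + 545) = 37222*2120 = 78910640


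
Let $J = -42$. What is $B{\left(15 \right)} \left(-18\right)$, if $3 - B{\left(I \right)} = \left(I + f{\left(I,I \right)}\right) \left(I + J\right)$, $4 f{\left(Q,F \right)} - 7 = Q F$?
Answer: $-35532$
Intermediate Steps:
$f{\left(Q,F \right)} = \frac{7}{4} + \frac{F Q}{4}$ ($f{\left(Q,F \right)} = \frac{7}{4} + \frac{Q F}{4} = \frac{7}{4} + \frac{F Q}{4}$)
$B{\left(I \right)} = 3 - \left(-42 + I\right) \left(\frac{7}{4} + I + \frac{I^{2}}{4}\right)$ ($B{\left(I \right)} = 3 - \left(I + \left(\frac{7}{4} + \frac{I I}{4}\right)\right) \left(I - 42\right) = 3 - \left(I + \left(\frac{7}{4} + \frac{I^{2}}{4}\right)\right) \left(-42 + I\right) = 3 - \left(\frac{7}{4} + I + \frac{I^{2}}{4}\right) \left(-42 + I\right) = 3 - \left(-42 + I\right) \left(\frac{7}{4} + I + \frac{I^{2}}{4}\right)$)
$B{\left(15 \right)} \left(-18\right) = \left(\frac{153}{2} - \frac{15^{3}}{4} + \frac{19 \cdot 15^{2}}{2} + \frac{161}{4} \cdot 15\right) \left(-18\right) = \left(\frac{153}{2} - \frac{3375}{4} + \frac{19}{2} \cdot 225 + \frac{2415}{4}\right) \left(-18\right) = \left(\frac{153}{2} - \frac{3375}{4} + \frac{4275}{2} + \frac{2415}{4}\right) \left(-18\right) = 1974 \left(-18\right) = -35532$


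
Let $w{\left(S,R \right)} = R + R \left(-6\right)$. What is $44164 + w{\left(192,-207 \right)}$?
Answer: $45199$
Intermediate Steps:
$w{\left(S,R \right)} = - 5 R$ ($w{\left(S,R \right)} = R - 6 R = - 5 R$)
$44164 + w{\left(192,-207 \right)} = 44164 - -1035 = 44164 + 1035 = 45199$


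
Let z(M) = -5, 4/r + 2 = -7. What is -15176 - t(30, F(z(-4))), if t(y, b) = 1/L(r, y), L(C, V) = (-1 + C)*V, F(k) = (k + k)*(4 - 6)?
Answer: -1972877/130 ≈ -15176.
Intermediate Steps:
r = -4/9 (r = 4/(-2 - 7) = 4/(-9) = 4*(-⅑) = -4/9 ≈ -0.44444)
F(k) = -4*k (F(k) = (2*k)*(-2) = -4*k)
L(C, V) = V*(-1 + C)
t(y, b) = -9/(13*y) (t(y, b) = 1/(y*(-1 - 4/9)) = 1/(y*(-13/9)) = 1/(-13*y/9) = -9/(13*y))
-15176 - t(30, F(z(-4))) = -15176 - (-9)/(13*30) = -15176 - 1*(-3/130) = -15176 + 3/130 = -1972877/130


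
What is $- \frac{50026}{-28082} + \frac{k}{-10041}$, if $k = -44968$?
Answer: $\frac{882551221}{140985681} \approx 6.2599$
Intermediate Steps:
$- \frac{50026}{-28082} + \frac{k}{-10041} = - \frac{50026}{-28082} - \frac{44968}{-10041} = \left(-50026\right) \left(- \frac{1}{28082}\right) - - \frac{44968}{10041} = \frac{25013}{14041} + \frac{44968}{10041} = \frac{882551221}{140985681}$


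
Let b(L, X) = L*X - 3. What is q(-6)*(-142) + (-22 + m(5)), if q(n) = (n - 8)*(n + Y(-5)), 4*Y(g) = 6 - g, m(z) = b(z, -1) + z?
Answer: -6486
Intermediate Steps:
b(L, X) = -3 + L*X
m(z) = -3 (m(z) = (-3 + z*(-1)) + z = (-3 - z) + z = -3)
Y(g) = 3/2 - g/4 (Y(g) = (6 - g)/4 = 3/2 - g/4)
q(n) = (-8 + n)*(11/4 + n) (q(n) = (n - 8)*(n + (3/2 - 1/4*(-5))) = (-8 + n)*(n + (3/2 + 5/4)) = (-8 + n)*(n + 11/4) = (-8 + n)*(11/4 + n))
q(-6)*(-142) + (-22 + m(5)) = (-22 + (-6)**2 - 21/4*(-6))*(-142) + (-22 - 3) = (-22 + 36 + 63/2)*(-142) - 25 = (91/2)*(-142) - 25 = -6461 - 25 = -6486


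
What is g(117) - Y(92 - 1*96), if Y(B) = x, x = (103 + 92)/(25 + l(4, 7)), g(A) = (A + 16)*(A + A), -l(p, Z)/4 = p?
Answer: 93301/3 ≈ 31100.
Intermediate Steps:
l(p, Z) = -4*p
g(A) = 2*A*(16 + A) (g(A) = (16 + A)*(2*A) = 2*A*(16 + A))
x = 65/3 (x = (103 + 92)/(25 - 4*4) = 195/(25 - 16) = 195/9 = 195*(⅑) = 65/3 ≈ 21.667)
Y(B) = 65/3
g(117) - Y(92 - 1*96) = 2*117*(16 + 117) - 1*65/3 = 2*117*133 - 65/3 = 31122 - 65/3 = 93301/3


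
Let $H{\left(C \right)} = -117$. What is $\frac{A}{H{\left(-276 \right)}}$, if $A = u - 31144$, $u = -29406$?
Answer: $\frac{60550}{117} \approx 517.52$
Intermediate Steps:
$A = -60550$ ($A = -29406 - 31144 = -60550$)
$\frac{A}{H{\left(-276 \right)}} = - \frac{60550}{-117} = \left(-60550\right) \left(- \frac{1}{117}\right) = \frac{60550}{117}$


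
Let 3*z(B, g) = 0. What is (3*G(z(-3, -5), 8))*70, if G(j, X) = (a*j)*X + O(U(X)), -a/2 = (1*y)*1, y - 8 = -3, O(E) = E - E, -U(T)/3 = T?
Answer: 0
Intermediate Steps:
U(T) = -3*T
O(E) = 0
y = 5 (y = 8 - 3 = 5)
a = -10 (a = -2*1*5 = -10 ≈ -10.000)
z(B, g) = 0 (z(B, g) = (1/3)*0 = 0)
G(j, X) = -10*X*j (G(j, X) = (-10*j)*X + 0 = -10*X*j + 0 = -10*X*j)
(3*G(z(-3, -5), 8))*70 = (3*(-10*8*0))*70 = (3*0)*70 = 0*70 = 0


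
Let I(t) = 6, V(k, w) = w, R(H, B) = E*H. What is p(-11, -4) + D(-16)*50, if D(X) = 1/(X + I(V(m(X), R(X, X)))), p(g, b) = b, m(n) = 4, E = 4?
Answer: -9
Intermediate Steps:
R(H, B) = 4*H
D(X) = 1/(6 + X) (D(X) = 1/(X + 6) = 1/(6 + X))
p(-11, -4) + D(-16)*50 = -4 + 50/(6 - 16) = -4 + 50/(-10) = -4 - 1/10*50 = -4 - 5 = -9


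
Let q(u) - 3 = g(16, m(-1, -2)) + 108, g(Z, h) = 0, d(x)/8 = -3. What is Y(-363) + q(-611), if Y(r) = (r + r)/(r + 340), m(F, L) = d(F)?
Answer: 3279/23 ≈ 142.57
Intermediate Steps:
d(x) = -24 (d(x) = 8*(-3) = -24)
m(F, L) = -24
Y(r) = 2*r/(340 + r) (Y(r) = (2*r)/(340 + r) = 2*r/(340 + r))
q(u) = 111 (q(u) = 3 + (0 + 108) = 3 + 108 = 111)
Y(-363) + q(-611) = 2*(-363)/(340 - 363) + 111 = 2*(-363)/(-23) + 111 = 2*(-363)*(-1/23) + 111 = 726/23 + 111 = 3279/23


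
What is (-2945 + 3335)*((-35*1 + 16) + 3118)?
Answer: 1208610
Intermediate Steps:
(-2945 + 3335)*((-35*1 + 16) + 3118) = 390*((-35 + 16) + 3118) = 390*(-19 + 3118) = 390*3099 = 1208610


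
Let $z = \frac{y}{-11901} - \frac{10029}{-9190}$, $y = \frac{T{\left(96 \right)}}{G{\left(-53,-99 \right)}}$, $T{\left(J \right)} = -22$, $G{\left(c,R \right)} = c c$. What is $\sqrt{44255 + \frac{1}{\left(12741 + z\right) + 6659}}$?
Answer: $\frac{\sqrt{1572229988918094519649370199020324765}}{5960420024733541} \approx 210.37$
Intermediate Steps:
$G{\left(c,R \right)} = c^{2}$
$y = - \frac{22}{2809}$ ($y = - \frac{22}{\left(-53\right)^{2}} = - \frac{22}{2809} \approx -0.007832$)
$z = \frac{335268759541}{307220863710}$ ($z = - \frac{22}{2809 \left(-11901\right)} - \frac{10029}{-9190} = \left(- \frac{22}{2809}\right) \left(- \frac{1}{11901}\right) - - \frac{10029}{9190} = \frac{22}{33429909} + \frac{10029}{9190} = \frac{335268759541}{307220863710} \approx 1.0913$)
$\sqrt{44255 + \frac{1}{\left(12741 + z\right) + 6659}} = \sqrt{44255 + \frac{1}{\left(12741 + \frac{335268759541}{307220863710}\right) + 6659}} = \sqrt{44255 + \frac{1}{\frac{3914636293288651}{307220863710} + 6659}} = \sqrt{44255 + \frac{1}{\frac{5960420024733541}{307220863710}}} = \sqrt{44255 + \frac{307220863710}{5960420024733541}} = \sqrt{\frac{263778388501803720665}{5960420024733541}} = \frac{\sqrt{1572229988918094519649370199020324765}}{5960420024733541}$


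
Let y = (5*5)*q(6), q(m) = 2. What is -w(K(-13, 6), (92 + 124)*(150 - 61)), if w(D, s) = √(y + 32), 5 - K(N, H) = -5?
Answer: -√82 ≈ -9.0554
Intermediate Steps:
K(N, H) = 10 (K(N, H) = 5 - 1*(-5) = 5 + 5 = 10)
y = 50 (y = (5*5)*2 = 25*2 = 50)
w(D, s) = √82 (w(D, s) = √(50 + 32) = √82)
-w(K(-13, 6), (92 + 124)*(150 - 61)) = -√82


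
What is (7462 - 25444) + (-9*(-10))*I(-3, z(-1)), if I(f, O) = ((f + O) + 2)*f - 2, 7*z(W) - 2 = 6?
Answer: -127404/7 ≈ -18201.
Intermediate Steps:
z(W) = 8/7 (z(W) = 2/7 + (1/7)*6 = 2/7 + 6/7 = 8/7)
I(f, O) = -2 + f*(2 + O + f) (I(f, O) = ((O + f) + 2)*f - 2 = (2 + O + f)*f - 2 = f*(2 + O + f) - 2 = -2 + f*(2 + O + f))
(7462 - 25444) + (-9*(-10))*I(-3, z(-1)) = (7462 - 25444) + (-9*(-10))*(-2 + (-3)**2 + 2*(-3) + (8/7)*(-3)) = -17982 + 90*(-2 + 9 - 6 - 24/7) = -17982 + 90*(-17/7) = -17982 - 1530/7 = -127404/7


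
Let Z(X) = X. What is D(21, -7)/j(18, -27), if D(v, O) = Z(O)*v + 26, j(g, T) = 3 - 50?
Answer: 121/47 ≈ 2.5745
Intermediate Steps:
j(g, T) = -47
D(v, O) = 26 + O*v (D(v, O) = O*v + 26 = 26 + O*v)
D(21, -7)/j(18, -27) = (26 - 7*21)/(-47) = (26 - 147)*(-1/47) = -121*(-1/47) = 121/47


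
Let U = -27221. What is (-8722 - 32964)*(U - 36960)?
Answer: 2675449166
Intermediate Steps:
(-8722 - 32964)*(U - 36960) = (-8722 - 32964)*(-27221 - 36960) = -41686*(-64181) = 2675449166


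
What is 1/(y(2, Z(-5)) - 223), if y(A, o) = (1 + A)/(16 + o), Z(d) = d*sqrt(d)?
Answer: -5661/1261690 - I*sqrt(5)/1261690 ≈ -0.0044868 - 1.7723e-6*I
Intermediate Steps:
Z(d) = d**(3/2)
y(A, o) = (1 + A)/(16 + o)
1/(y(2, Z(-5)) - 223) = 1/((1 + 2)/(16 + (-5)**(3/2)) - 223) = 1/(3/(16 - 5*I*sqrt(5)) - 223) = 1/(-223 + 3/(16 - 5*I*sqrt(5)))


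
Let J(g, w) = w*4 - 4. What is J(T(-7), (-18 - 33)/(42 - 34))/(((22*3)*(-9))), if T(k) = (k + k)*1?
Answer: 59/1188 ≈ 0.049663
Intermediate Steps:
T(k) = 2*k (T(k) = (2*k)*1 = 2*k)
J(g, w) = -4 + 4*w (J(g, w) = 4*w - 4 = -4 + 4*w)
J(T(-7), (-18 - 33)/(42 - 34))/(((22*3)*(-9))) = (-4 + 4*((-18 - 33)/(42 - 34)))/(((22*3)*(-9))) = (-4 + 4*(-51/8))/((66*(-9))) = (-4 + 4*(-51*1/8))/(-594) = (-4 + 4*(-51/8))*(-1/594) = (-4 - 51/2)*(-1/594) = -59/2*(-1/594) = 59/1188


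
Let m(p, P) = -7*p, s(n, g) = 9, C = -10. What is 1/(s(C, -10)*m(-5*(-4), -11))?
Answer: -1/1260 ≈ -0.00079365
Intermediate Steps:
1/(s(C, -10)*m(-5*(-4), -11)) = 1/(9*(-(-35)*(-4))) = 1/(9*(-7*20)) = 1/(9*(-140)) = 1/(-1260) = -1/1260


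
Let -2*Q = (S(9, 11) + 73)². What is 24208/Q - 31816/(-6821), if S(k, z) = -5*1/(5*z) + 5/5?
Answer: -18930320152/4508469549 ≈ -4.1988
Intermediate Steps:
S(k, z) = 1 - 1/z (S(k, z) = -1/z + 5*(⅕) = -1/z + 1 = 1 - 1/z)
Q = -660969/242 (Q = -((-1 + 11)/11 + 73)²/2 = -((1/11)*10 + 73)²/2 = -(10/11 + 73)²/2 = -(813/11)²/2 = -½*660969/121 = -660969/242 ≈ -2731.3)
24208/Q - 31816/(-6821) = 24208/(-660969/242) - 31816/(-6821) = 24208*(-242/660969) - 31816*(-1/6821) = -5858336/660969 + 31816/6821 = -18930320152/4508469549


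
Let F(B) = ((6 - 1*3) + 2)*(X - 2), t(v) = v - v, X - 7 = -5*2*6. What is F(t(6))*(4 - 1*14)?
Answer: 2750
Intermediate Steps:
X = -53 (X = 7 - 5*2*6 = 7 - 10*6 = 7 - 60 = -53)
t(v) = 0
F(B) = -275 (F(B) = ((6 - 1*3) + 2)*(-53 - 2) = ((6 - 3) + 2)*(-55) = (3 + 2)*(-55) = 5*(-55) = -275)
F(t(6))*(4 - 1*14) = -275*(4 - 1*14) = -275*(4 - 14) = -275*(-10) = 2750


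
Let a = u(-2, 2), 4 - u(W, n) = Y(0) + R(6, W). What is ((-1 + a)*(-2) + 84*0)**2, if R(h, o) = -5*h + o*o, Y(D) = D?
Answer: 3364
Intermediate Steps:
R(h, o) = o**2 - 5*h (R(h, o) = -5*h + o**2 = o**2 - 5*h)
u(W, n) = 34 - W**2 (u(W, n) = 4 - (0 + (W**2 - 5*6)) = 4 - (0 + (W**2 - 30)) = 4 - (0 + (-30 + W**2)) = 4 - (-30 + W**2) = 4 + (30 - W**2) = 34 - W**2)
a = 30 (a = 34 - 1*(-2)**2 = 34 - 1*4 = 34 - 4 = 30)
((-1 + a)*(-2) + 84*0)**2 = ((-1 + 30)*(-2) + 84*0)**2 = (29*(-2) + 0)**2 = (-58 + 0)**2 = (-58)**2 = 3364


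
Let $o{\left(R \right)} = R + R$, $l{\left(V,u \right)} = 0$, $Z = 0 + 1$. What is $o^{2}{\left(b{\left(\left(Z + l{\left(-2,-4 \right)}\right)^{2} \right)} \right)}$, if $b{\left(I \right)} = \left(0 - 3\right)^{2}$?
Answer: $324$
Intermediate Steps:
$Z = 1$
$b{\left(I \right)} = 9$ ($b{\left(I \right)} = \left(-3\right)^{2} = 9$)
$o{\left(R \right)} = 2 R$
$o^{2}{\left(b{\left(\left(Z + l{\left(-2,-4 \right)}\right)^{2} \right)} \right)} = \left(2 \cdot 9\right)^{2} = 18^{2} = 324$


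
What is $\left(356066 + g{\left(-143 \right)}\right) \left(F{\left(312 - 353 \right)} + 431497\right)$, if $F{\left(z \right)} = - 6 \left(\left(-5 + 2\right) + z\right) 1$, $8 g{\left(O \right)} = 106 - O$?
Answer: $\frac{1229990806297}{8} \approx 1.5375 \cdot 10^{11}$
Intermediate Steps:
$g{\left(O \right)} = \frac{53}{4} - \frac{O}{8}$ ($g{\left(O \right)} = \frac{106 - O}{8} = \frac{53}{4} - \frac{O}{8}$)
$F{\left(z \right)} = 18 - 6 z$ ($F{\left(z \right)} = - 6 \left(-3 + z\right) 1 = \left(18 - 6 z\right) 1 = 18 - 6 z$)
$\left(356066 + g{\left(-143 \right)}\right) \left(F{\left(312 - 353 \right)} + 431497\right) = \left(356066 + \left(\frac{53}{4} - - \frac{143}{8}\right)\right) \left(\left(18 - 6 \left(312 - 353\right)\right) + 431497\right) = \left(356066 + \left(\frac{53}{4} + \frac{143}{8}\right)\right) \left(\left(18 - -246\right) + 431497\right) = \left(356066 + \frac{249}{8}\right) \left(\left(18 + 246\right) + 431497\right) = \frac{2848777 \left(264 + 431497\right)}{8} = \frac{2848777}{8} \cdot 431761 = \frac{1229990806297}{8}$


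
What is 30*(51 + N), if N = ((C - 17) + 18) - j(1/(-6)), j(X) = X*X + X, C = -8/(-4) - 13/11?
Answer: 104855/66 ≈ 1588.7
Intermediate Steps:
C = 9/11 (C = -8*(-¼) - 13*1/11 = 2 - 13/11 = 9/11 ≈ 0.81818)
j(X) = X + X² (j(X) = X² + X = X + X²)
N = 775/396 (N = ((9/11 - 17) + 18) - (1 + 1/(-6))/(-6) = (-178/11 + 18) - (-1)*(1 - ⅙)/6 = 20/11 - (-1)*5/(6*6) = 20/11 - 1*(-5/36) = 20/11 + 5/36 = 775/396 ≈ 1.9571)
30*(51 + N) = 30*(51 + 775/396) = 30*(20971/396) = 104855/66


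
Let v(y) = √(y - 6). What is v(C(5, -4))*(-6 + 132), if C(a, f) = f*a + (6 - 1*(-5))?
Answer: 126*I*√15 ≈ 488.0*I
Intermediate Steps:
C(a, f) = 11 + a*f (C(a, f) = a*f + (6 + 5) = a*f + 11 = 11 + a*f)
v(y) = √(-6 + y)
v(C(5, -4))*(-6 + 132) = √(-6 + (11 + 5*(-4)))*(-6 + 132) = √(-6 + (11 - 20))*126 = √(-6 - 9)*126 = √(-15)*126 = (I*√15)*126 = 126*I*√15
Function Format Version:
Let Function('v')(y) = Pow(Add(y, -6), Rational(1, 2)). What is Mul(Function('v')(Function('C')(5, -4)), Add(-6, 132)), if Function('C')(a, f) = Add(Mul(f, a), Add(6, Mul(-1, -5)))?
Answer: Mul(126, I, Pow(15, Rational(1, 2))) ≈ Mul(488.00, I)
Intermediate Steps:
Function('C')(a, f) = Add(11, Mul(a, f)) (Function('C')(a, f) = Add(Mul(a, f), Add(6, 5)) = Add(Mul(a, f), 11) = Add(11, Mul(a, f)))
Function('v')(y) = Pow(Add(-6, y), Rational(1, 2))
Mul(Function('v')(Function('C')(5, -4)), Add(-6, 132)) = Mul(Pow(Add(-6, Add(11, Mul(5, -4))), Rational(1, 2)), Add(-6, 132)) = Mul(Pow(Add(-6, Add(11, -20)), Rational(1, 2)), 126) = Mul(Pow(Add(-6, -9), Rational(1, 2)), 126) = Mul(Pow(-15, Rational(1, 2)), 126) = Mul(Mul(I, Pow(15, Rational(1, 2))), 126) = Mul(126, I, Pow(15, Rational(1, 2)))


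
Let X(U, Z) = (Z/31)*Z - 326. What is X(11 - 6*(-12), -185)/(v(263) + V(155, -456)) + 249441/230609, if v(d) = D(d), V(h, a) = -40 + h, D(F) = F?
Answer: 273709939/87170202 ≈ 3.1399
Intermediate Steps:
v(d) = d
X(U, Z) = -326 + Z**2/31 (X(U, Z) = (Z*(1/31))*Z - 326 = (Z/31)*Z - 326 = Z**2/31 - 326 = -326 + Z**2/31)
X(11 - 6*(-12), -185)/(v(263) + V(155, -456)) + 249441/230609 = (-326 + (1/31)*(-185)**2)/(263 + (-40 + 155)) + 249441/230609 = (-326 + (1/31)*34225)/(263 + 115) + 249441*(1/230609) = (-326 + 34225/31)/378 + 249441/230609 = (24119/31)*(1/378) + 249441/230609 = 24119/11718 + 249441/230609 = 273709939/87170202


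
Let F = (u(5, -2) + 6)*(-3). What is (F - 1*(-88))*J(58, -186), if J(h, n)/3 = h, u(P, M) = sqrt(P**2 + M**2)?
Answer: 12180 - 522*sqrt(29) ≈ 9368.9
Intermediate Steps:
u(P, M) = sqrt(M**2 + P**2)
J(h, n) = 3*h
F = -18 - 3*sqrt(29) (F = (sqrt((-2)**2 + 5**2) + 6)*(-3) = (sqrt(4 + 25) + 6)*(-3) = (sqrt(29) + 6)*(-3) = (6 + sqrt(29))*(-3) = -18 - 3*sqrt(29) ≈ -34.156)
(F - 1*(-88))*J(58, -186) = ((-18 - 3*sqrt(29)) - 1*(-88))*(3*58) = ((-18 - 3*sqrt(29)) + 88)*174 = (70 - 3*sqrt(29))*174 = 12180 - 522*sqrt(29)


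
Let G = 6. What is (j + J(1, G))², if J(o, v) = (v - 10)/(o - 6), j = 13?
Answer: 4761/25 ≈ 190.44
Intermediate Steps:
J(o, v) = (-10 + v)/(-6 + o)
(j + J(1, G))² = (13 + (-10 + 6)/(-6 + 1))² = (13 - 4/(-5))² = (13 - ⅕*(-4))² = (13 + ⅘)² = (69/5)² = 4761/25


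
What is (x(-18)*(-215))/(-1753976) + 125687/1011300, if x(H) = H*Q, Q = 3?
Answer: 6522212141/55431122775 ≈ 0.11766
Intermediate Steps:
x(H) = 3*H (x(H) = H*3 = 3*H)
(x(-18)*(-215))/(-1753976) + 125687/1011300 = ((3*(-18))*(-215))/(-1753976) + 125687/1011300 = -54*(-215)*(-1/1753976) + 125687*(1/1011300) = 11610*(-1/1753976) + 125687/1011300 = -5805/876988 + 125687/1011300 = 6522212141/55431122775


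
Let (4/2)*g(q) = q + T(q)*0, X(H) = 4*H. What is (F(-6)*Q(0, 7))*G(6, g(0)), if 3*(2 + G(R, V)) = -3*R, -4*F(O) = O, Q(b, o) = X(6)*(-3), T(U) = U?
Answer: 864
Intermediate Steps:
Q(b, o) = -72 (Q(b, o) = (4*6)*(-3) = 24*(-3) = -72)
F(O) = -O/4
g(q) = q/2 (g(q) = (q + q*0)/2 = (q + 0)/2 = q/2)
G(R, V) = -2 - R (G(R, V) = -2 + (-3*R)/3 = -2 - R)
(F(-6)*Q(0, 7))*G(6, g(0)) = (-1/4*(-6)*(-72))*(-2 - 1*6) = ((3/2)*(-72))*(-2 - 6) = -108*(-8) = 864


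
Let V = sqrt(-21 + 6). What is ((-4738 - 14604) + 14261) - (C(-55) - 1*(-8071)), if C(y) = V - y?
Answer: -13207 - I*sqrt(15) ≈ -13207.0 - 3.873*I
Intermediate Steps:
V = I*sqrt(15) (V = sqrt(-15) = I*sqrt(15) ≈ 3.873*I)
C(y) = -y + I*sqrt(15) (C(y) = I*sqrt(15) - y = -y + I*sqrt(15))
((-4738 - 14604) + 14261) - (C(-55) - 1*(-8071)) = ((-4738 - 14604) + 14261) - ((-1*(-55) + I*sqrt(15)) - 1*(-8071)) = (-19342 + 14261) - ((55 + I*sqrt(15)) + 8071) = -5081 - (8126 + I*sqrt(15)) = -5081 + (-8126 - I*sqrt(15)) = -13207 - I*sqrt(15)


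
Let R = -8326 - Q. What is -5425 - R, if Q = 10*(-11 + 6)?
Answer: 2851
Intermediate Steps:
Q = -50 (Q = 10*(-5) = -50)
R = -8276 (R = -8326 - 1*(-50) = -8326 + 50 = -8276)
-5425 - R = -5425 - 1*(-8276) = -5425 + 8276 = 2851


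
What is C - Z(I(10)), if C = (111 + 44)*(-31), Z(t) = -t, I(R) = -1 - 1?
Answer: -4807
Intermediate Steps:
I(R) = -2
C = -4805 (C = 155*(-31) = -4805)
C - Z(I(10)) = -4805 - (-1)*(-2) = -4805 - 1*2 = -4805 - 2 = -4807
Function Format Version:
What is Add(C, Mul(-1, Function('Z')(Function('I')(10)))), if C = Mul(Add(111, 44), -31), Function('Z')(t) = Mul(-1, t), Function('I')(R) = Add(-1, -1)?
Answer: -4807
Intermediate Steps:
Function('I')(R) = -2
C = -4805 (C = Mul(155, -31) = -4805)
Add(C, Mul(-1, Function('Z')(Function('I')(10)))) = Add(-4805, Mul(-1, Mul(-1, -2))) = Add(-4805, Mul(-1, 2)) = Add(-4805, -2) = -4807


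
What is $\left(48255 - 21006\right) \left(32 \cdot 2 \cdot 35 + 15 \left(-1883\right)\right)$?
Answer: $-708610245$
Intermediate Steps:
$\left(48255 - 21006\right) \left(32 \cdot 2 \cdot 35 + 15 \left(-1883\right)\right) = 27249 \left(64 \cdot 35 - 28245\right) = 27249 \left(2240 - 28245\right) = 27249 \left(-26005\right) = -708610245$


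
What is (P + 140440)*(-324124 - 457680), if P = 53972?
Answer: -151992079248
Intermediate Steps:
(P + 140440)*(-324124 - 457680) = (53972 + 140440)*(-324124 - 457680) = 194412*(-781804) = -151992079248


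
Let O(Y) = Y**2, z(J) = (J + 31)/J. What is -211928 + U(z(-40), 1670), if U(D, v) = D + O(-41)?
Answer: -8409871/40 ≈ -2.1025e+5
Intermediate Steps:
z(J) = (31 + J)/J
U(D, v) = 1681 + D (U(D, v) = D + (-41)**2 = D + 1681 = 1681 + D)
-211928 + U(z(-40), 1670) = -211928 + (1681 + (31 - 40)/(-40)) = -211928 + (1681 - 1/40*(-9)) = -211928 + (1681 + 9/40) = -211928 + 67249/40 = -8409871/40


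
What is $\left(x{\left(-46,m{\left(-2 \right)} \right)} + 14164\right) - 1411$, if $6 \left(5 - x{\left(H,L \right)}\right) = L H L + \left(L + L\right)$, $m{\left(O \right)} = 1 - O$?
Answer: $12826$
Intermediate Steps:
$x{\left(H,L \right)} = 5 - \frac{L}{3} - \frac{H L^{2}}{6}$ ($x{\left(H,L \right)} = 5 - \frac{L H L + \left(L + L\right)}{6} = 5 - \frac{H L L + 2 L}{6} = 5 - \frac{H L^{2} + 2 L}{6} = 5 - \frac{2 L + H L^{2}}{6} = 5 - \left(\frac{L}{3} + \frac{H L^{2}}{6}\right) = 5 - \frac{L}{3} - \frac{H L^{2}}{6}$)
$\left(x{\left(-46,m{\left(-2 \right)} \right)} + 14164\right) - 1411 = \left(\left(5 - \frac{1 - -2}{3} - - \frac{23 \left(1 - -2\right)^{2}}{3}\right) + 14164\right) - 1411 = \left(\left(5 - \frac{1 + 2}{3} - - \frac{23 \left(1 + 2\right)^{2}}{3}\right) + 14164\right) - 1411 = \left(\left(5 - 1 - - \frac{23 \cdot 3^{2}}{3}\right) + 14164\right) - 1411 = \left(\left(5 - 1 - \left(- \frac{23}{3}\right) 9\right) + 14164\right) - 1411 = \left(\left(5 - 1 + 69\right) + 14164\right) - 1411 = \left(73 + 14164\right) - 1411 = 14237 - 1411 = 12826$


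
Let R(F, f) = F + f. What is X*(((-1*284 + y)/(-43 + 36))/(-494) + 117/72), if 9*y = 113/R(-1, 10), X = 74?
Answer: 63975701/560196 ≈ 114.20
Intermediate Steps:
y = 113/81 (y = (113/(-1 + 10))/9 = (113/9)/9 = (113*(⅑))/9 = (⅑)*(113/9) = 113/81 ≈ 1.3951)
X*(((-1*284 + y)/(-43 + 36))/(-494) + 117/72) = 74*(((-1*284 + 113/81)/(-43 + 36))/(-494) + 117/72) = 74*(((-284 + 113/81)/(-7))*(-1/494) + 117*(1/72)) = 74*(-22891/81*(-⅐)*(-1/494) + 13/8) = 74*((22891/567)*(-1/494) + 13/8) = 74*(-22891/280098 + 13/8) = 74*(1729073/1120392) = 63975701/560196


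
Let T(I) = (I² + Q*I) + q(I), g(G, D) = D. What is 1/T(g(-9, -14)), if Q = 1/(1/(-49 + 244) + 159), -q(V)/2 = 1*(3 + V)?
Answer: 15503/3378289 ≈ 0.0045890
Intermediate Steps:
q(V) = -6 - 2*V (q(V) = -2*(3 + V) = -6 - 2*V)
Q = 195/31006 (Q = 1/(1/195 + 159) = 1/(31006/195) = 195/31006 ≈ 0.0062891)
T(I) = -6 + I² - 61817*I/31006 (T(I) = (I² + 195*I/31006) + (-6 - 2*I) = -6 + I² - 61817*I/31006)
1/T(g(-9, -14)) = 1/(-6 + (-14)² - 61817/31006*(-14)) = 1/(-6 + 196 + 432719/15503) = 1/(3378289/15503) = 15503/3378289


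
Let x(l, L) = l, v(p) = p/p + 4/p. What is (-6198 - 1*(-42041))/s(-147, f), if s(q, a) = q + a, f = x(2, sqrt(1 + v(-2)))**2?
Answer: -35843/143 ≈ -250.65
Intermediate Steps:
v(p) = 1 + 4/p
f = 4 (f = 2**2 = 4)
s(q, a) = a + q
(-6198 - 1*(-42041))/s(-147, f) = (-6198 - 1*(-42041))/(4 - 147) = (-6198 + 42041)/(-143) = 35843*(-1/143) = -35843/143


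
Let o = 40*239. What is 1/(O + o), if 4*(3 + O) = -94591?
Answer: -4/56363 ≈ -7.0969e-5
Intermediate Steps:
o = 9560
O = -94603/4 (O = -3 + (1/4)*(-94591) = -3 - 94591/4 = -94603/4 ≈ -23651.)
1/(O + o) = 1/(-94603/4 + 9560) = 1/(-56363/4) = -4/56363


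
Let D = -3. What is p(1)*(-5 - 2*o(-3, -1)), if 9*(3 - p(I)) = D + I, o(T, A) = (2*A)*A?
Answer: -29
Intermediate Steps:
o(T, A) = 2*A**2
p(I) = 10/3 - I/9 (p(I) = 3 - (-3 + I)/9 = 3 + (1/3 - I/9) = 10/3 - I/9)
p(1)*(-5 - 2*o(-3, -1)) = (10/3 - 1/9*1)*(-5 - 4*(-1)**2) = (10/3 - 1/9)*(-5 - 4) = 29*(-5 - 2*2)/9 = 29*(-5 - 4)/9 = (29/9)*(-9) = -29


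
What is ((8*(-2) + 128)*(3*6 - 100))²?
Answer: 84345856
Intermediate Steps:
((8*(-2) + 128)*(3*6 - 100))² = ((-16 + 128)*(18 - 100))² = (112*(-82))² = (-9184)² = 84345856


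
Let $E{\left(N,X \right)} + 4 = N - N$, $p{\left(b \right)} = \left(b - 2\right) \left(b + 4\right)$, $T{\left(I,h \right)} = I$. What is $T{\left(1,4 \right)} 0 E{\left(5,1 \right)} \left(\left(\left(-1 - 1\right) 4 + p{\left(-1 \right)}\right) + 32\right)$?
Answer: $0$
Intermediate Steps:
$p{\left(b \right)} = \left(-2 + b\right) \left(4 + b\right)$
$E{\left(N,X \right)} = -4$ ($E{\left(N,X \right)} = -4 + \left(N - N\right) = -4 + 0 = -4$)
$T{\left(1,4 \right)} 0 E{\left(5,1 \right)} \left(\left(\left(-1 - 1\right) 4 + p{\left(-1 \right)}\right) + 32\right) = 1 \cdot 0 \left(-4\right) \left(\left(\left(-1 - 1\right) 4 + \left(-8 + \left(-1\right)^{2} + 2 \left(-1\right)\right)\right) + 32\right) = 0 \left(-4\right) \left(\left(\left(-1 - 1\right) 4 - 9\right) + 32\right) = 0 \left(\left(\left(-2\right) 4 - 9\right) + 32\right) = 0 \left(\left(-8 - 9\right) + 32\right) = 0 \left(-17 + 32\right) = 0 \cdot 15 = 0$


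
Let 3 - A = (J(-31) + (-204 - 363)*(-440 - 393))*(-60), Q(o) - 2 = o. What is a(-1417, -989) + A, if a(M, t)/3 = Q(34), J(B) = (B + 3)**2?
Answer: 28385811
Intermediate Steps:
J(B) = (3 + B)**2
Q(o) = 2 + o
a(M, t) = 108 (a(M, t) = 3*(2 + 34) = 3*36 = 108)
A = 28385703 (A = 3 - ((3 - 31)**2 + (-204 - 363)*(-440 - 393))*(-60) = 3 - ((-28)**2 - 567*(-833))*(-60) = 3 - (784 + 472311)*(-60) = 3 - 473095*(-60) = 3 - 1*(-28385700) = 3 + 28385700 = 28385703)
a(-1417, -989) + A = 108 + 28385703 = 28385811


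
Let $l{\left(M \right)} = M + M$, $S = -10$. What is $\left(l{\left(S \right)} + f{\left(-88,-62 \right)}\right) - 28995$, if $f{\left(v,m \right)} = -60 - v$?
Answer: $-28987$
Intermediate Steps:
$l{\left(M \right)} = 2 M$
$\left(l{\left(S \right)} + f{\left(-88,-62 \right)}\right) - 28995 = \left(2 \left(-10\right) - -28\right) - 28995 = \left(-20 + \left(-60 + 88\right)\right) - 28995 = \left(-20 + 28\right) - 28995 = 8 - 28995 = -28987$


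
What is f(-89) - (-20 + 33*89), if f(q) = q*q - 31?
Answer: 4973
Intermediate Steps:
f(q) = -31 + q² (f(q) = q² - 31 = -31 + q²)
f(-89) - (-20 + 33*89) = (-31 + (-89)²) - (-20 + 33*89) = (-31 + 7921) - (-20 + 2937) = 7890 - 1*2917 = 7890 - 2917 = 4973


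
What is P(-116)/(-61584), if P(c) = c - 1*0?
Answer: 29/15396 ≈ 0.0018836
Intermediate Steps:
P(c) = c (P(c) = c + 0 = c)
P(-116)/(-61584) = -116/(-61584) = -116*(-1/61584) = 29/15396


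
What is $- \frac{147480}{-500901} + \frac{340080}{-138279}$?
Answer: $- \frac{16661447240}{7696009931} \approx -2.1649$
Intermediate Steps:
$- \frac{147480}{-500901} + \frac{340080}{-138279} = \left(-147480\right) \left(- \frac{1}{500901}\right) + 340080 \left(- \frac{1}{138279}\right) = \frac{49160}{166967} - \frac{113360}{46093} = - \frac{16661447240}{7696009931}$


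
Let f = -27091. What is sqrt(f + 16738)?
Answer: I*sqrt(10353) ≈ 101.75*I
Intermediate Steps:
sqrt(f + 16738) = sqrt(-27091 + 16738) = sqrt(-10353) = I*sqrt(10353)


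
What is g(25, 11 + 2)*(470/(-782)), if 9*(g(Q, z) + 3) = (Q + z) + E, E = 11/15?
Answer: -8272/10557 ≈ -0.78356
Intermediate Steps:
E = 11/15 (E = 11*(1/15) = 11/15 ≈ 0.73333)
g(Q, z) = -394/135 + Q/9 + z/9 (g(Q, z) = -3 + ((Q + z) + 11/15)/9 = -3 + (11/15 + Q + z)/9 = -3 + (11/135 + Q/9 + z/9) = -394/135 + Q/9 + z/9)
g(25, 11 + 2)*(470/(-782)) = (-394/135 + (1/9)*25 + (11 + 2)/9)*(470/(-782)) = (-394/135 + 25/9 + (1/9)*13)*(470*(-1/782)) = (-394/135 + 25/9 + 13/9)*(-235/391) = (176/135)*(-235/391) = -8272/10557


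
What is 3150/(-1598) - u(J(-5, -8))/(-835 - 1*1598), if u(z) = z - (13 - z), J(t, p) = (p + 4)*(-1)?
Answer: -3835970/1943967 ≈ -1.9733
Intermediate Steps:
J(t, p) = -4 - p (J(t, p) = (4 + p)*(-1) = -4 - p)
u(z) = -13 + 2*z (u(z) = z + (-13 + z) = -13 + 2*z)
3150/(-1598) - u(J(-5, -8))/(-835 - 1*1598) = 3150/(-1598) - (-13 + 2*(-4 - 1*(-8)))/(-835 - 1*1598) = 3150*(-1/1598) - (-13 + 2*(-4 + 8))/(-835 - 1598) = -1575/799 - (-13 + 2*4)/(-2433) = -1575/799 - (-13 + 8)*(-1)/2433 = -1575/799 - (-5)*(-1)/2433 = -1575/799 - 1*5/2433 = -1575/799 - 5/2433 = -3835970/1943967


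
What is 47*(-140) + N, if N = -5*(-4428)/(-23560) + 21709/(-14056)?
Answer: -54496281317/8278984 ≈ -6582.5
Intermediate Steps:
N = -20566597/8278984 (N = 22140*(-1/23560) + 21709*(-1/14056) = -1107/1178 - 21709/14056 = -20566597/8278984 ≈ -2.4842)
47*(-140) + N = 47*(-140) - 20566597/8278984 = -6580 - 20566597/8278984 = -54496281317/8278984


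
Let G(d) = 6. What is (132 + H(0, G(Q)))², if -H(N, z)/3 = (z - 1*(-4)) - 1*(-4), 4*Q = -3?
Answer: 8100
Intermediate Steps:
Q = -¾ (Q = (¼)*(-3) = -¾ ≈ -0.75000)
H(N, z) = -24 - 3*z (H(N, z) = -3*((z - 1*(-4)) - 1*(-4)) = -3*((z + 4) + 4) = -3*((4 + z) + 4) = -3*(8 + z) = -24 - 3*z)
(132 + H(0, G(Q)))² = (132 + (-24 - 3*6))² = (132 + (-24 - 18))² = (132 - 42)² = 90² = 8100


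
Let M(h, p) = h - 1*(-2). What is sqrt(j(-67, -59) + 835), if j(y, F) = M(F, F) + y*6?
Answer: 2*sqrt(94) ≈ 19.391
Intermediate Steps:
M(h, p) = 2 + h (M(h, p) = h + 2 = 2 + h)
j(y, F) = 2 + F + 6*y (j(y, F) = (2 + F) + y*6 = (2 + F) + 6*y = 2 + F + 6*y)
sqrt(j(-67, -59) + 835) = sqrt((2 - 59 + 6*(-67)) + 835) = sqrt((2 - 59 - 402) + 835) = sqrt(-459 + 835) = sqrt(376) = 2*sqrt(94)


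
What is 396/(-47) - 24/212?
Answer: -21270/2491 ≈ -8.5387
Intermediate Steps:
396/(-47) - 24/212 = 396*(-1/47) - 24*1/212 = -396/47 - 6/53 = -21270/2491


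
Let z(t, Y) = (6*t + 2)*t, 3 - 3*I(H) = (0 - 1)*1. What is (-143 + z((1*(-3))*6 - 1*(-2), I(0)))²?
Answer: 1852321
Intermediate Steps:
I(H) = 4/3 (I(H) = 1 - (0 - 1)/3 = 1 - (-1)/3 = 1 - ⅓*(-1) = 1 + ⅓ = 4/3)
z(t, Y) = t*(2 + 6*t) (z(t, Y) = (2 + 6*t)*t = t*(2 + 6*t))
(-143 + z((1*(-3))*6 - 1*(-2), I(0)))² = (-143 + 2*((1*(-3))*6 - 1*(-2))*(1 + 3*((1*(-3))*6 - 1*(-2))))² = (-143 + 2*(-3*6 + 2)*(1 + 3*(-3*6 + 2)))² = (-143 + 2*(-18 + 2)*(1 + 3*(-18 + 2)))² = (-143 + 2*(-16)*(1 + 3*(-16)))² = (-143 + 2*(-16)*(1 - 48))² = (-143 + 2*(-16)*(-47))² = (-143 + 1504)² = 1361² = 1852321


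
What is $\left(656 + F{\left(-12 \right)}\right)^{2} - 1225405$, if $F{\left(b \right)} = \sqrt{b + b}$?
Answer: $-795093 + 2624 i \sqrt{6} \approx -7.9509 \cdot 10^{5} + 6427.5 i$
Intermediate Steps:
$F{\left(b \right)} = \sqrt{2} \sqrt{b}$ ($F{\left(b \right)} = \sqrt{2 b} = \sqrt{2} \sqrt{b}$)
$\left(656 + F{\left(-12 \right)}\right)^{2} - 1225405 = \left(656 + \sqrt{2} \sqrt{-12}\right)^{2} - 1225405 = \left(656 + \sqrt{2} \cdot 2 i \sqrt{3}\right)^{2} - 1225405 = \left(656 + 2 i \sqrt{6}\right)^{2} - 1225405 = -1225405 + \left(656 + 2 i \sqrt{6}\right)^{2}$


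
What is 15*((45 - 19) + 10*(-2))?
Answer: 90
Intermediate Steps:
15*((45 - 19) + 10*(-2)) = 15*(26 - 20) = 15*6 = 90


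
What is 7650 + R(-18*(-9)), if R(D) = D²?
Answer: 33894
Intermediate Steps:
7650 + R(-18*(-9)) = 7650 + (-18*(-9))² = 7650 + 162² = 7650 + 26244 = 33894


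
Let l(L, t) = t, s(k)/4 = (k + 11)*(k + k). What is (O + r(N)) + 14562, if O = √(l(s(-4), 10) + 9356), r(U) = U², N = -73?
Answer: 19891 + √9366 ≈ 19988.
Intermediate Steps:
s(k) = 8*k*(11 + k) (s(k) = 4*((k + 11)*(k + k)) = 4*((11 + k)*(2*k)) = 4*(2*k*(11 + k)) = 8*k*(11 + k))
O = √9366 (O = √(10 + 9356) = √9366 ≈ 96.778)
(O + r(N)) + 14562 = (√9366 + (-73)²) + 14562 = (√9366 + 5329) + 14562 = (5329 + √9366) + 14562 = 19891 + √9366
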